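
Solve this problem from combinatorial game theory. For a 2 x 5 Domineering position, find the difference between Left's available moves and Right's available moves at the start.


Board is 2 x 5 (rows x cols).
Left (vertical) placements: (rows-1) * cols = 1 * 5 = 5
Right (horizontal) placements: rows * (cols-1) = 2 * 4 = 8
Advantage = Left - Right = 5 - 8 = -3

-3


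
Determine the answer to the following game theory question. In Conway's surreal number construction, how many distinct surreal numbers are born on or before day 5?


Day 0: {|} = 0 is born. Count = 1.
Day n: the number of surreal numbers born by day n is 2^(n+1) - 1.
By day 0: 2^1 - 1 = 1
By day 1: 2^2 - 1 = 3
By day 2: 2^3 - 1 = 7
By day 3: 2^4 - 1 = 15
By day 4: 2^5 - 1 = 31
By day 5: 2^6 - 1 = 63
By day 5: 63 surreal numbers.

63


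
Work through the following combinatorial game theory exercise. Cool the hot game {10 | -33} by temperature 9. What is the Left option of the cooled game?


Original game: {10 | -33} (a switch {a | b} with a > b).
Cooling by t (for t below the temperature (a - b)/2 = 43/2) taxes each move by t: {a | b} cooled by t is {a - t | b + t}.
Cooling amount: t = 9
Cooled Left option: 10 - 9 = 1
Cooled Right option: -33 + 9 = -24
Cooled game: {1 | -24}
Left option = 1

1


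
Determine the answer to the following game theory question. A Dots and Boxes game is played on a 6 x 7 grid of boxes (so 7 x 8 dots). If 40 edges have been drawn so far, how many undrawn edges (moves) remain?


Grid: 6 x 7 boxes, i.e. 7 rows and 8 columns of dots.
Horizontal edges: (rows + 1) * cols = 7 * 7 = 49
Vertical edges: rows * (cols + 1) = 6 * 8 = 48
Total edges: 49 + 48 = 97
Edges drawn: 40
Remaining: 97 - 40 = 57

57


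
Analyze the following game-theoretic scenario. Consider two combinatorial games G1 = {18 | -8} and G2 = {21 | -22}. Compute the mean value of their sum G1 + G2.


G1 = {18 | -8}, G2 = {21 | -22}
Each is a switch {a | b} with numbers a > b; its mean value is (a + b)/2, and mean value is additive over game sums: m(G1 + G2) = m(G1) + m(G2).
Mean of G1 = (18 + (-8))/2 = 10/2 = 5
Mean of G2 = (21 + (-22))/2 = -1/2 = -1/2
Mean of G1 + G2 = 5 + -1/2 = 9/2

9/2


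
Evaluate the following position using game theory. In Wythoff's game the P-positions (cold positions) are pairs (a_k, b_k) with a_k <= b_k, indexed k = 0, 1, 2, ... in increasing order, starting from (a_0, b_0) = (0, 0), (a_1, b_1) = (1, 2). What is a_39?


By Wythoff's theorem, a_k = floor(k * phi) and b_k = floor(k * phi^2) = a_k + k, where phi = (1 + sqrt(5))/2 is the golden ratio.
phi = (1 + sqrt(5))/2 = 1.618034
k = 39
k * phi = 39 * 1.618034 = 63.103326
a_39 = floor(k * phi) = 63

63


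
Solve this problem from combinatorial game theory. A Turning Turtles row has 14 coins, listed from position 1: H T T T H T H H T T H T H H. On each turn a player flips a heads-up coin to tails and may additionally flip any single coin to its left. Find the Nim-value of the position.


Coins: H T T T H T H H T T H T H H
Key fact: a single head at position k behaves exactly like a Nim heap of size k (turning it to T and optionally flipping a coin at j < k corresponds to moving the heap from k to j, or to 0), and heads combine as a disjunctive sum (two heads at the same place would cancel, matching j XOR j = 0). So the Nim-value is the XOR of the 1-indexed positions of the heads.
Face-up positions (1-indexed): [1, 5, 7, 8, 11, 13, 14]
XOR 0 with 1: 0 XOR 1 = 1
XOR 1 with 5: 1 XOR 5 = 4
XOR 4 with 7: 4 XOR 7 = 3
XOR 3 with 8: 3 XOR 8 = 11
XOR 11 with 11: 11 XOR 11 = 0
XOR 0 with 13: 0 XOR 13 = 13
XOR 13 with 14: 13 XOR 14 = 3
Nim-value = 3

3


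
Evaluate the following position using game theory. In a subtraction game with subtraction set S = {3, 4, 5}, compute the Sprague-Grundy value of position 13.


The subtraction set is S = {3, 4, 5}.
G(k) = mex{ G(k - s) : s in S, s <= k }. We compute iteratively: G(0) = 0.
G(1) = mex({}) = 0
G(2) = mex({}) = 0
G(3) = mex({0}) = 1
G(4) = mex({0}) = 1
G(5) = mex({0}) = 1
G(6) = mex({0, 1}) = 2
G(7) = mex({0, 1}) = 2
G(8) = mex({1}) = 0
G(9) = mex({1, 2}) = 0
G(10) = mex({1, 2}) = 0
G(11) = mex({0, 2}) = 1
G(12) = mex({0, 2}) = 1
Observe that G(8)..G(12) = 0, 0, 0, 1, 1 repeats G(0)..G(4) = 0, 0, 0, 1, 1.
For k >= max(S) = 5, G(k) is determined by the previous 5 values G(k-5)..G(k-1); a window of 5 consecutive values has recurred shifted by 8, so by induction G(k + 8) = G(k) for all k >= 0: the sequence is periodic from the start with period 8.
One period: G(0..7) = 0, 0, 0, 1, 1, 1, 2, 2.
13 mod 8 = 5, so G(13) = G(5) = 1.

1


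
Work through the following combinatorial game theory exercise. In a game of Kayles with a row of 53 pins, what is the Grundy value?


Kayles: a move removes 1 or 2 adjacent pins from a contiguous row.
Removing pins from a row of k leaves two independent rows (a, b) with a + b = k - 1 (one pin) or a + b = k - 2 (two pins); an end removal gives a = 0.
By Sprague-Grundy, G(k) = mex{ G(a) XOR G(b) } over all these splits. G(0) = 0.
G(1): splits (0,0):0^0=0 -> mex({0}) = 1
G(2): splits (0,1):0^1=1 (0,0):0^0=0 -> mex({0, 1}) = 2
G(3): splits (0,2):0^2=2 (1,1):1^1=0 (0,1):0^1=1 -> mex({0, 1, 2}) = 3
G(4): splits (0,3):0^3=3 (1,2):1^2=3 (0,2):0^2=2 (1,1):1^1=0 -> mex({0, 2, 3}) = 1
G(5): splits (0,4):0^1=1 (1,3):1^3=2 (2,2):2^2=0 (0,3):0^3=3 (1,2):1^2=3 -> mex({0, 1, 2, 3}) = 4
G(6) = mex({0, 1, 2, 4}) = 3
G(7) = mex({0, 1, 3, 4, 5}) = 2
G(8) = mex({0, 2, 3, 5, 6}) = 1
G(9) = mex({0, 1, 2, 3, 6, 7}) = 4
G(10) = mex({0, 1, 3, 4, 5, 7}) = 2
G(11) = mex({0, 1, 2, 3, 4, 5}) = 6
G(12) = mex({0, 1, 2, 3, 5, 6, 7}) = 4
G(13) = mex({0, 2, 3, 4, 6, 7}) = 1
G(14) = mex({0, 1, 4, 5, 6, 7}) = 2
G(15) = mex({0, 1, 2, 3, 4, 5, 6}) = 7
G(16) = mex({0, 2, 3, 5, 6, 7}) = 1
G(17) = mex({0, 1, 2, 3, 5, 6, 7}) = 4
G(18) = mex({0, 1, 2, 4, 5, 6}) = 3
G(19) = mex({0, 1, 3, 4, 5, 7}) = 2
G(20) = mex({0, 2, 3, 4, 5, 6, 7}) = 1
G(21) = mex({0, 1, 2, 3, 5, 6, 7}) = 4
G(22) = mex({0, 1, 2, 3, 4, 5, 7}) = 6
G(23) = mex({0, 1, 2, 3, 4, 5, 6}) = 7
G(24) = mex({0, 1, 2, 3, 5, 6, 7}) = 4
G(25) = mex({0, 2, 3, 4, 6, 7}) = 1
G(26) = mex({0, 1, 3, 4, 5, 6, 7}) = 2
G(27) = mex({0, 1, 2, 3, 4, 5, 6, 7}) = 8
G(28) = mex({0, 1, 2, 3, 4, 6, 7, 8}) = 5
G(29) = mex({0, 1, 2, 3, 5, 6, 7, 8, 9}) = 4
G(30) = mex({0, 1, 2, 3, 4, 5, 6, 9, 10}) = 7
G(31) = mex({0, 1, 3, 4, 5, 7, 10, 11}) = 2
G(32) = mex({0, 2, 3, 4, 5, 6, 7, 9, 11}) = 1
G(33) = mex({0, 1, 2, 3, 4, 5, 6, 7, 9, 12}) = 8
G(34) = mex({0, 1, 2, 3, 4, 5, 7, 8, 11, 12}) = 6
G(35) = mex({0, 1, 2, 3, 4, 5, 6, 8, 9, 10, 11}) = 7
G(36) = mex({0, 1, 2, 3, 5, 6, 7, 9, 10}) = 4
G(37) = mex({0, 2, 3, 4, 6, 7, 9, 10, 11, 12}) = 1
G(38) = mex({0, 1, 3, 4, 5, 6, 7, 9, 10, 11, 12}) = 2
G(39) = mex({0, 1, 2, 4, 5, 6, 7, 9, 10, 12, 14}) = 3
G(40) = mex({0, 2, 3, 4, 6, 7, 11, 12, 14}) = 1
G(41) = mex({0, 1, 2, 3, 5, 6, 7, 9, 10, 11, 12}) = 4
G(42) = mex({0, 1, 2, 3, 4, 5, 6, 9, 10}) = 7
G(43) = mex({0, 1, 3, 4, 5, 7, 9, 10, 12, 15}) = 2
G(44) = mex({0, 2, 3, 4, 5, 6, 7, 9, 10, 12, 15}) = 1
G(45) = mex({0, 1, 2, 3, 4, 5, 6, 7, 9, 10, 12, 14}) = 8
G(46) = mex({0, 1, 3, 4, 5, 7, 8, 11, 12, 14}) = 2
G(47) = mex({0, 1, 2, 3, 4, 5, 6, 8, 9, 10, 11, 12}) = 7
G(48) = mex({0, 1, 2, 3, 5, 6, 7, 9, 10}) = 4
G(49) = mex({0, 2, 3, 4, 6, 7, 9, 10, 11, 12, 15}) = 1
G(50) = mex({0, 1, 4, 5, 6, 7, 9, 11, 12, 14, 15}) = 2
G(51) = mex({0, 1, 2, 3, 4, 5, 6, 7, 9, 12, 14, 15}) = 8
G(52) = mex({0, 2, 3, 4, 5, 6, 7, 8, 11, 12, 15}) = 1
G(53) = mex({0, 1, 2, 3, 5, 6, 7, 8, 9, 10, 11, 12}) = 4
Therefore G(53) = 4.

4


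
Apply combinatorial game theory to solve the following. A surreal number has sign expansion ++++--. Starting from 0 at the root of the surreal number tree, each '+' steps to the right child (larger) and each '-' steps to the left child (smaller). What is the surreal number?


Sign expansion: ++++--
Rule: track bounds (lo, hi), initially (-inf, +inf). On '+', the current value becomes lo and we move to the simplest number in (value, hi): value + 1 if hi = +inf, otherwise the midpoint (value + hi)/2. On '-', the current value becomes hi and we move to value - 1 if lo = -inf, otherwise the midpoint (lo + value)/2.
Start at 0.
Step 1: sign = +, move right. Bounds: (0, +inf). Value = 1
Step 2: sign = +, move right. Bounds: (1, +inf). Value = 2
Step 3: sign = +, move right. Bounds: (2, +inf). Value = 3
Step 4: sign = +, move right. Bounds: (3, +inf). Value = 4
Step 5: sign = -, move left. Bounds: (3, 4). Value = 7/2
Step 6: sign = -, move left. Bounds: (3, 7/2). Value = 13/4
The surreal number with sign expansion ++++-- is 13/4.

13/4


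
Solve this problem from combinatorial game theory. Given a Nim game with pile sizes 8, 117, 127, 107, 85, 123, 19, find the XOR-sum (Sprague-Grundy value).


We need the XOR (exclusive or) of all pile sizes.
After XOR-ing pile 1 (size 8): 0 XOR 8 = 8
After XOR-ing pile 2 (size 117): 8 XOR 117 = 125
After XOR-ing pile 3 (size 127): 125 XOR 127 = 2
After XOR-ing pile 4 (size 107): 2 XOR 107 = 105
After XOR-ing pile 5 (size 85): 105 XOR 85 = 60
After XOR-ing pile 6 (size 123): 60 XOR 123 = 71
After XOR-ing pile 7 (size 19): 71 XOR 19 = 84
The Nim-value of this position is 84.

84


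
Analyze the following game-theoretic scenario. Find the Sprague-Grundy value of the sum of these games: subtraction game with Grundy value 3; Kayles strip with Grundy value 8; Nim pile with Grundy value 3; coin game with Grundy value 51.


By the Sprague-Grundy theorem, the Grundy value of a sum of games is the XOR of individual Grundy values.
subtraction game: Grundy value = 3. Running XOR: 0 XOR 3 = 3
Kayles strip: Grundy value = 8. Running XOR: 3 XOR 8 = 11
Nim pile: Grundy value = 3. Running XOR: 11 XOR 3 = 8
coin game: Grundy value = 51. Running XOR: 8 XOR 51 = 59
The combined Grundy value is 59.

59


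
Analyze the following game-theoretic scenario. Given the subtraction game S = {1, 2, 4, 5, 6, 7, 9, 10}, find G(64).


The subtraction set is S = {1, 2, 4, 5, 6, 7, 9, 10}.
G(k) = mex{ G(k - s) : s in S, s <= k }. We compute iteratively: G(0) = 0.
G(1) = mex({0}) = 1
G(2) = mex({0, 1}) = 2
G(3) = mex({1, 2}) = 0
G(4) = mex({0, 2}) = 1
G(5) = mex({0, 1}) = 2
G(6) = mex({0, 1, 2}) = 3
G(7) = mex({0, 1, 2, 3}) = 4
G(8) = mex({0, 1, 2, 3, 4}) = 5
G(9) = mex({0, 1, 2, 4, 5}) = 3
G(10) = mex({0, 1, 2, 3, 5}) = 4
G(11) = mex({1, 2, 3, 4}) = 0
G(12) = mex({0, 2, 3, 4, 5}) = 1
G(13) = mex({0, 1, 3, 4, 5}) = 2
G(14) = mex({1, 2, 3, 4, 5}) = 0
G(15) = mex({0, 2, 3, 4, 5}) = 1
G(16) = mex({0, 1, 3, 4}) = 2
G(17) = mex({0, 1, 2, 4, 5}) = 3
G(18) = mex({0, 1, 2, 3, 5}) = 4
G(19) = mex({0, 1, 2, 3, 4}) = 5
G(20) = mex({0, 1, 2, 4, 5}) = 3
Observe that G(11)..G(20) = 0, 1, 2, 0, 1, 2, 3, 4, 5, 3 repeats G(0)..G(9) = 0, 1, 2, 0, 1, 2, 3, 4, 5, 3.
For k >= max(S) = 10, G(k) is determined by the previous 10 values G(k-10)..G(k-1); a window of 10 consecutive values has recurred shifted by 11, so by induction G(k + 11) = G(k) for all k >= 0: the sequence is periodic from the start with period 11.
One period: G(0..10) = 0, 1, 2, 0, 1, 2, 3, 4, 5, 3, 4.
64 mod 11 = 9, so G(64) = G(9) = 3.

3


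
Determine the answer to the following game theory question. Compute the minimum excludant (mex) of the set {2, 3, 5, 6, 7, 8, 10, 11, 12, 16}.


Set = {2, 3, 5, 6, 7, 8, 10, 11, 12, 16}
0 is NOT in the set. This is the mex.
mex = 0

0


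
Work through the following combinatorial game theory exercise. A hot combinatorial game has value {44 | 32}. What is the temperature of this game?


The game is {44 | 32}, a switch {a | b} with numbers a > b.
Cooling {a | b} by t gives {a - t | b + t}, which stops being hot when a - t = b + t, i.e. at t = (a - b)/2. So the temperature of a switch is (a - b)/2.
Temperature = (Left option - Right option) / 2
= (44 - (32)) / 2
= 12 / 2
= 6

6


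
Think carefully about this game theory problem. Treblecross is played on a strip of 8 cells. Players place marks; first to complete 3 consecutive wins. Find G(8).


Treblecross: place X on empty cells; 3-in-a-row wins.
Playing within two cells of an existing X lets the opponent win at once, so sensible play treats the cells i-2..i+2 around each X as dead. The player left with no safe cell loses, so this is a normal-play take-away game on strips of safe cells.
Placing X at cell i (0-indexed) of a strip of k safe cells leaves independent strips of sizes max(0, i-2) and max(0, k-i-3). Hence G(k) = mex{ G(max(0,i-2)) XOR G(max(0,k-i-3)) : 0 <= i < k }, with G(0) = 0.
G(1): splits (0,0):0^0=0 -> mex({0}) = 1
G(2): splits (0,0):0^0=0 -> mex({0}) = 1
G(3): splits (0,0):0^0=0 -> mex({0}) = 1
G(4): splits (0,1):0^1=1 (0,0):0^0=0 -> mex({0, 1}) = 2
G(5): splits (0,2):0^1=1 (0,1):0^1=1 (0,0):0^0=0 -> mex({0, 1}) = 2
G(6) = mex({1}) = 0
G(7) = mex({0, 1, 2}) = 3
G(8) = mex({0, 1, 2}) = 3
Therefore G(8) = 3.

3


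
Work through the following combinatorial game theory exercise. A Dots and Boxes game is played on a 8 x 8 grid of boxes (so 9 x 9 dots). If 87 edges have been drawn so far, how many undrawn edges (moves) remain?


Grid: 8 x 8 boxes, i.e. 9 rows and 9 columns of dots.
Horizontal edges: (rows + 1) * cols = 9 * 8 = 72
Vertical edges: rows * (cols + 1) = 8 * 9 = 72
Total edges: 72 + 72 = 144
Edges drawn: 87
Remaining: 144 - 87 = 57

57


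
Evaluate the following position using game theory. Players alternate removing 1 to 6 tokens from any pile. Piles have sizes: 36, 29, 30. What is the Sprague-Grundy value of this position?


Subtraction set: {1, 2, 3, 4, 5, 6}
For this subtraction set, G(n) = n mod 7 (period = max + 1 = 7).
Pile 1 (size 36): G(36) = 36 mod 7 = 1
Pile 2 (size 29): G(29) = 29 mod 7 = 1
Pile 3 (size 30): G(30) = 30 mod 7 = 2
Total Grundy value = XOR of all: 1 XOR 1 XOR 2 = 2

2


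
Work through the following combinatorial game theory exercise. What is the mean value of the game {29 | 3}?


Game = {29 | 3}, a switch {a | b} with numbers a > b.
Its thermograph has left wall a - t and right wall b + t, which meet at t = (a - b)/2, where both equal (a + b)/2. So the mast (mean value) is at (a + b)/2.
Mean = (29 + (3))/2 = 32/2 = 16

16


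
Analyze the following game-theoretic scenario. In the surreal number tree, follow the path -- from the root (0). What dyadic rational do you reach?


Sign expansion: --
Rule: track bounds (lo, hi), initially (-inf, +inf). On '+', the current value becomes lo and we move to the simplest number in (value, hi): value + 1 if hi = +inf, otherwise the midpoint (value + hi)/2. On '-', the current value becomes hi and we move to value - 1 if lo = -inf, otherwise the midpoint (lo + value)/2.
Start at 0.
Step 1: sign = -, move left. Bounds: (-inf, 0). Value = -1
Step 2: sign = -, move left. Bounds: (-inf, -1). Value = -2
The surreal number with sign expansion -- is -2.

-2


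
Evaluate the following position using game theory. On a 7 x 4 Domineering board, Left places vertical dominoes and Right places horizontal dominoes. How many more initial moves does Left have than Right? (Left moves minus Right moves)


Board is 7 x 4 (rows x cols).
Left (vertical) placements: (rows-1) * cols = 6 * 4 = 24
Right (horizontal) placements: rows * (cols-1) = 7 * 3 = 21
Advantage = Left - Right = 24 - 21 = 3

3


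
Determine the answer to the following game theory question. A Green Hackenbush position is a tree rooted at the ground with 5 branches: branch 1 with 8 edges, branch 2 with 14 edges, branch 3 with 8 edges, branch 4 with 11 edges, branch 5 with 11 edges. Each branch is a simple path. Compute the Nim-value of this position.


The tree has 5 branches from the ground vertex.
In Green Hackenbush, the Nim-value of a simple path of length k is k.
Branch 1: length 8, Nim-value = 8
Branch 2: length 14, Nim-value = 14
Branch 3: length 8, Nim-value = 8
Branch 4: length 11, Nim-value = 11
Branch 5: length 11, Nim-value = 11
Total Nim-value = XOR of all branch values:
0 XOR 8 = 8
8 XOR 14 = 6
6 XOR 8 = 14
14 XOR 11 = 5
5 XOR 11 = 14
Nim-value of the tree = 14

14


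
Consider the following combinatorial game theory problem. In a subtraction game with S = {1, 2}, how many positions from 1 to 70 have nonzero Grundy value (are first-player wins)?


Subtraction set S = {1, 2}, so G(n) = n mod 3.
G(n) = 0 when n is a multiple of 3.
Multiples of 3 in [1, 70]: 23
N-positions (nonzero Grundy) = 70 - 23 = 47

47


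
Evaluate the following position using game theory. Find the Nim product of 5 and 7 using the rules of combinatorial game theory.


Nim multiplication is bilinear over XOR: (u XOR v) * w = (u*w) XOR (v*w).
So we split each operand into its bit components and XOR the pairwise Nim products.
5 = 1 + 4 (as XOR of powers of 2).
7 = 1 + 2 + 4 (as XOR of powers of 2).
Using the standard Nim-product table on single bits:
  2*2 = 3,   2*4 = 8,   2*8 = 12,
  4*4 = 6,   4*8 = 11,  8*8 = 13,
and  1*x = x (identity), k*l = l*k (commutative).
Pairwise Nim products:
  1 * 1 = 1
  1 * 2 = 2
  1 * 4 = 4
  4 * 1 = 4
  4 * 2 = 8
  4 * 4 = 6
XOR them: 1 XOR 2 XOR 4 XOR 4 XOR 8 XOR 6 = 13.
Result: 5 * 7 = 13 (in Nim).

13


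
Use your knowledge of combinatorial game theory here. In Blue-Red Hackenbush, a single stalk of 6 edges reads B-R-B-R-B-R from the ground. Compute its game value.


Edges (from ground): B-R-B-R-B-R
By Berlekamp's sign-expansion rule, a Blue-Red Hackenbush stalk has the value of the surreal number whose sign sequence is the edge sequence with B -> + and R -> -.
Sign sequence: +-+-+-
Trace the sign expansion in the surreal number tree, starting from 0:
Edge 1: B (sign +) -> bounds (0, +inf), value = 1
Edge 2: R (sign -) -> bounds (0, 1), value = 1/2
Edge 3: B (sign +) -> bounds (1/2, 1), value = 3/4
Edge 4: R (sign -) -> bounds (1/2, 3/4), value = 5/8
Edge 5: B (sign +) -> bounds (5/8, 3/4), value = 11/16
Edge 6: R (sign -) -> bounds (5/8, 11/16), value = 21/32
Game value = 21/32

21/32


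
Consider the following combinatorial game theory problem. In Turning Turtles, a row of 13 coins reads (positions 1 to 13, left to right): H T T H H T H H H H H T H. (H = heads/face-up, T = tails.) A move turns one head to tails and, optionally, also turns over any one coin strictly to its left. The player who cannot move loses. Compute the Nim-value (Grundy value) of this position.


Coins: H T T H H T H H H H H T H
Key fact: a single head at position k behaves exactly like a Nim heap of size k (turning it to T and optionally flipping a coin at j < k corresponds to moving the heap from k to j, or to 0), and heads combine as a disjunctive sum (two heads at the same place would cancel, matching j XOR j = 0). So the Nim-value is the XOR of the 1-indexed positions of the heads.
Face-up positions (1-indexed): [1, 4, 5, 7, 8, 9, 10, 11, 13]
XOR 0 with 1: 0 XOR 1 = 1
XOR 1 with 4: 1 XOR 4 = 5
XOR 5 with 5: 5 XOR 5 = 0
XOR 0 with 7: 0 XOR 7 = 7
XOR 7 with 8: 7 XOR 8 = 15
XOR 15 with 9: 15 XOR 9 = 6
XOR 6 with 10: 6 XOR 10 = 12
XOR 12 with 11: 12 XOR 11 = 7
XOR 7 with 13: 7 XOR 13 = 10
Nim-value = 10

10


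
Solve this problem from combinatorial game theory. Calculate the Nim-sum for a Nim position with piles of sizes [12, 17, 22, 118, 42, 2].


We need the XOR (exclusive or) of all pile sizes.
After XOR-ing pile 1 (size 12): 0 XOR 12 = 12
After XOR-ing pile 2 (size 17): 12 XOR 17 = 29
After XOR-ing pile 3 (size 22): 29 XOR 22 = 11
After XOR-ing pile 4 (size 118): 11 XOR 118 = 125
After XOR-ing pile 5 (size 42): 125 XOR 42 = 87
After XOR-ing pile 6 (size 2): 87 XOR 2 = 85
The Nim-value of this position is 85.

85


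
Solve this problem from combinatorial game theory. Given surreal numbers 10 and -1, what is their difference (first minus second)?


x = 10, y = -1
x - y = 10 - -1 = 11

11


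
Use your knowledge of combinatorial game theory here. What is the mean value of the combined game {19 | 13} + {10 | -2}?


G1 = {19 | 13}, G2 = {10 | -2}
Each is a switch {a | b} with numbers a > b; its mean value is (a + b)/2, and mean value is additive over game sums: m(G1 + G2) = m(G1) + m(G2).
Mean of G1 = (19 + (13))/2 = 32/2 = 16
Mean of G2 = (10 + (-2))/2 = 8/2 = 4
Mean of G1 + G2 = 16 + 4 = 20

20


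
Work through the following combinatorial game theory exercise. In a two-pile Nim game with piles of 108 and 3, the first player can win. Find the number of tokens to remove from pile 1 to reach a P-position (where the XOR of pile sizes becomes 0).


Piles: 108 and 3
Current XOR: 108 XOR 3 = 111 (non-zero, so this is an N-position).
To make the XOR zero, we need to find a move that balances the piles.
For pile 1 (size 108): target = 108 XOR 111 = 3
We reduce pile 1 from 108 to 3.
Tokens removed: 108 - 3 = 105
Verification: 3 XOR 3 = 0

105


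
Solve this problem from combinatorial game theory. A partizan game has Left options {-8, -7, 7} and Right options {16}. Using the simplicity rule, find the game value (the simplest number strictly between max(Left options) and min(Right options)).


Left options: {-8, -7, 7}, max = 7
Right options: {16}, min = 16
All options are numbers and max(Left) < min(Right), so by the simplicity theorem the value is the simplest (earliest-born) number strictly between 7 and 16.
Integers 8 through 15 all lie strictly between 7 and 16.
Among integers, the simplest (lowest birthday = smallest |n|; 0 is born on day 0, +-n on day n) is 8.
No non-integer in the interval can be simpler: if x is a non-integer in the interval, then floor(x) or ceil(x) also lies in the interval (the interval contains an integer), and both are proper prefixes of x's sign expansion, i.e. born earlier. So the game value is 8.
Game value = 8

8


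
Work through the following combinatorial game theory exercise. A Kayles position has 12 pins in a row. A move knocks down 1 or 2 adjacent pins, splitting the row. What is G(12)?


Kayles: a move removes 1 or 2 adjacent pins from a contiguous row.
Removing pins from a row of k leaves two independent rows (a, b) with a + b = k - 1 (one pin) or a + b = k - 2 (two pins); an end removal gives a = 0.
By Sprague-Grundy, G(k) = mex{ G(a) XOR G(b) } over all these splits. G(0) = 0.
G(1): splits (0,0):0^0=0 -> mex({0}) = 1
G(2): splits (0,1):0^1=1 (0,0):0^0=0 -> mex({0, 1}) = 2
G(3): splits (0,2):0^2=2 (1,1):1^1=0 (0,1):0^1=1 -> mex({0, 1, 2}) = 3
G(4): splits (0,3):0^3=3 (1,2):1^2=3 (0,2):0^2=2 (1,1):1^1=0 -> mex({0, 2, 3}) = 1
G(5): splits (0,4):0^1=1 (1,3):1^3=2 (2,2):2^2=0 (0,3):0^3=3 (1,2):1^2=3 -> mex({0, 1, 2, 3}) = 4
G(6) = mex({0, 1, 2, 4}) = 3
G(7) = mex({0, 1, 3, 4, 5}) = 2
G(8) = mex({0, 2, 3, 5, 6}) = 1
G(9) = mex({0, 1, 2, 3, 6, 7}) = 4
G(10) = mex({0, 1, 3, 4, 5, 7}) = 2
G(11) = mex({0, 1, 2, 3, 4, 5}) = 6
G(12) = mex({0, 1, 2, 3, 5, 6, 7}) = 4
Therefore G(12) = 4.

4


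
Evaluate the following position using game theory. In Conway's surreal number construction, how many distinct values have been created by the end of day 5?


Day 0: {|} = 0 is born. Count = 1.
Day n: the number of surreal numbers born by day n is 2^(n+1) - 1.
By day 0: 2^1 - 1 = 1
By day 1: 2^2 - 1 = 3
By day 2: 2^3 - 1 = 7
By day 3: 2^4 - 1 = 15
By day 4: 2^5 - 1 = 31
By day 5: 2^6 - 1 = 63
By day 5: 63 surreal numbers.

63


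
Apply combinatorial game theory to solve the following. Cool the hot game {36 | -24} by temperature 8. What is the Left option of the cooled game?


Original game: {36 | -24} (a switch {a | b} with a > b).
Cooling by t (for t below the temperature (a - b)/2 = 30) taxes each move by t: {a | b} cooled by t is {a - t | b + t}.
Cooling amount: t = 8
Cooled Left option: 36 - 8 = 28
Cooled Right option: -24 + 8 = -16
Cooled game: {28 | -16}
Left option = 28

28


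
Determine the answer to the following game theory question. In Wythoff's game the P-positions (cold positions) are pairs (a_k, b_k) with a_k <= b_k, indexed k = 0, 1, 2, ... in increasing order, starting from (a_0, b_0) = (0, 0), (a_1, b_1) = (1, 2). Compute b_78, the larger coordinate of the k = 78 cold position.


By Wythoff's theorem, a_k = floor(k * phi) and b_k = floor(k * phi^2) = a_k + k, where phi = (1 + sqrt(5))/2 is the golden ratio.
phi = (1 + sqrt(5))/2 = 1.618034
phi^2 = phi + 1 = 2.618034
k = 78
k * phi^2 = 78 * 2.618034 = 204.206651
b_78 = floor(k * phi^2) = 204 (check: a_78 + k = 126 + 78 = 204)

204


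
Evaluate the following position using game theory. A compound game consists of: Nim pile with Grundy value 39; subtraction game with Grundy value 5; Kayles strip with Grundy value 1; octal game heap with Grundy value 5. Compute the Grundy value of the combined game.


By the Sprague-Grundy theorem, the Grundy value of a sum of games is the XOR of individual Grundy values.
Nim pile: Grundy value = 39. Running XOR: 0 XOR 39 = 39
subtraction game: Grundy value = 5. Running XOR: 39 XOR 5 = 34
Kayles strip: Grundy value = 1. Running XOR: 34 XOR 1 = 35
octal game heap: Grundy value = 5. Running XOR: 35 XOR 5 = 38
The combined Grundy value is 38.

38


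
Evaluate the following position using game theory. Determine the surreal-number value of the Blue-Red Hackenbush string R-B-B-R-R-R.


Edges (from ground): R-B-B-R-R-R
By Berlekamp's sign-expansion rule, a Blue-Red Hackenbush stalk has the value of the surreal number whose sign sequence is the edge sequence with B -> + and R -> -.
Sign sequence: -++---
Trace the sign expansion in the surreal number tree, starting from 0:
Edge 1: R (sign -) -> bounds (-inf, 0), value = -1
Edge 2: B (sign +) -> bounds (-1, 0), value = -1/2
Edge 3: B (sign +) -> bounds (-1/2, 0), value = -1/4
Edge 4: R (sign -) -> bounds (-1/2, -1/4), value = -3/8
Edge 5: R (sign -) -> bounds (-1/2, -3/8), value = -7/16
Edge 6: R (sign -) -> bounds (-1/2, -7/16), value = -15/32
Game value = -15/32

-15/32


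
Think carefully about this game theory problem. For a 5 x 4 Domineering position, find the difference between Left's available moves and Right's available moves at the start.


Board is 5 x 4 (rows x cols).
Left (vertical) placements: (rows-1) * cols = 4 * 4 = 16
Right (horizontal) placements: rows * (cols-1) = 5 * 3 = 15
Advantage = Left - Right = 16 - 15 = 1

1


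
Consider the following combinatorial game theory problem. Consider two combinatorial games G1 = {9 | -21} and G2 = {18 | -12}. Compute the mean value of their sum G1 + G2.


G1 = {9 | -21}, G2 = {18 | -12}
Each is a switch {a | b} with numbers a > b; its mean value is (a + b)/2, and mean value is additive over game sums: m(G1 + G2) = m(G1) + m(G2).
Mean of G1 = (9 + (-21))/2 = -12/2 = -6
Mean of G2 = (18 + (-12))/2 = 6/2 = 3
Mean of G1 + G2 = -6 + 3 = -3

-3


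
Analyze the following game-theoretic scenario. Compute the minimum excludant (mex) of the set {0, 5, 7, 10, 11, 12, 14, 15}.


Set = {0, 5, 7, 10, 11, 12, 14, 15}
0 is in the set.
1 is NOT in the set. This is the mex.
mex = 1

1


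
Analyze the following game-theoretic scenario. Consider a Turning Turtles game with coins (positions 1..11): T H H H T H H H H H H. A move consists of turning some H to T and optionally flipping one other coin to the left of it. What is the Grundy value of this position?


Coins: T H H H T H H H H H H
Key fact: a single head at position k behaves exactly like a Nim heap of size k (turning it to T and optionally flipping a coin at j < k corresponds to moving the heap from k to j, or to 0), and heads combine as a disjunctive sum (two heads at the same place would cancel, matching j XOR j = 0). So the Nim-value is the XOR of the 1-indexed positions of the heads.
Face-up positions (1-indexed): [2, 3, 4, 6, 7, 8, 9, 10, 11]
XOR 0 with 2: 0 XOR 2 = 2
XOR 2 with 3: 2 XOR 3 = 1
XOR 1 with 4: 1 XOR 4 = 5
XOR 5 with 6: 5 XOR 6 = 3
XOR 3 with 7: 3 XOR 7 = 4
XOR 4 with 8: 4 XOR 8 = 12
XOR 12 with 9: 12 XOR 9 = 5
XOR 5 with 10: 5 XOR 10 = 15
XOR 15 with 11: 15 XOR 11 = 4
Nim-value = 4

4


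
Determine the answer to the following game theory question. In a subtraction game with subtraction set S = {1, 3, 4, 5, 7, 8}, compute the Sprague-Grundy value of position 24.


The subtraction set is S = {1, 3, 4, 5, 7, 8}.
G(k) = mex{ G(k - s) : s in S, s <= k }. We compute iteratively: G(0) = 0.
G(1) = mex({0}) = 1
G(2) = mex({1}) = 0
G(3) = mex({0}) = 1
G(4) = mex({0, 1}) = 2
G(5) = mex({0, 1, 2}) = 3
G(6) = mex({0, 1, 3}) = 2
G(7) = mex({0, 1, 2}) = 3
G(8) = mex({0, 1, 2, 3}) = 4
G(9) = mex({0, 1, 2, 3, 4}) = 5
G(10) = mex({0, 1, 2, 3, 5}) = 4
G(11) = mex({1, 2, 3, 4}) = 0
G(12) = mex({0, 2, 3, 4, 5}) = 1
G(13) = mex({1, 2, 3, 4, 5}) = 0
G(14) = mex({0, 2, 3, 4, 5}) = 1
G(15) = mex({0, 1, 3, 4}) = 2
G(16) = mex({0, 1, 2, 4, 5}) = 3
G(17) = mex({0, 1, 3, 4, 5}) = 2
G(18) = mex({0, 1, 2, 4}) = 3
Observe that G(11)..G(18) = 0, 1, 0, 1, 2, 3, 2, 3 repeats G(0)..G(7) = 0, 1, 0, 1, 2, 3, 2, 3.
For k >= max(S) = 8, G(k) is determined by the previous 8 values G(k-8)..G(k-1); a window of 8 consecutive values has recurred shifted by 11, so by induction G(k + 11) = G(k) for all k >= 0: the sequence is periodic from the start with period 11.
One period: G(0..10) = 0, 1, 0, 1, 2, 3, 2, 3, 4, 5, 4.
24 mod 11 = 2, so G(24) = G(2) = 0.

0


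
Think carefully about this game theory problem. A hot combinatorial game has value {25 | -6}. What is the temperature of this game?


The game is {25 | -6}, a switch {a | b} with numbers a > b.
Cooling {a | b} by t gives {a - t | b + t}, which stops being hot when a - t = b + t, i.e. at t = (a - b)/2. So the temperature of a switch is (a - b)/2.
Temperature = (Left option - Right option) / 2
= (25 - (-6)) / 2
= 31 / 2
= 31/2

31/2


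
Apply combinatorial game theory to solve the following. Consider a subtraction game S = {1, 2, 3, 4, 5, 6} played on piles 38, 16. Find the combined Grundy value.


Subtraction set: {1, 2, 3, 4, 5, 6}
For this subtraction set, G(n) = n mod 7 (period = max + 1 = 7).
Pile 1 (size 38): G(38) = 38 mod 7 = 3
Pile 2 (size 16): G(16) = 16 mod 7 = 2
Total Grundy value = XOR of all: 3 XOR 2 = 1

1


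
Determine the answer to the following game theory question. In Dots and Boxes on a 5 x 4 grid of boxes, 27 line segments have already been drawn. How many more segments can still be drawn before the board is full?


Grid: 5 x 4 boxes, i.e. 6 rows and 5 columns of dots.
Horizontal edges: (rows + 1) * cols = 6 * 4 = 24
Vertical edges: rows * (cols + 1) = 5 * 5 = 25
Total edges: 24 + 25 = 49
Edges drawn: 27
Remaining: 49 - 27 = 22

22


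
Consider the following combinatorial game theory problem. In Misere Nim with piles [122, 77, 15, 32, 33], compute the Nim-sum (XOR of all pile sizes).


We need the XOR (exclusive or) of all pile sizes.
After XOR-ing pile 1 (size 122): 0 XOR 122 = 122
After XOR-ing pile 2 (size 77): 122 XOR 77 = 55
After XOR-ing pile 3 (size 15): 55 XOR 15 = 56
After XOR-ing pile 4 (size 32): 56 XOR 32 = 24
After XOR-ing pile 5 (size 33): 24 XOR 33 = 57
The Nim-value of this position is 57.

57


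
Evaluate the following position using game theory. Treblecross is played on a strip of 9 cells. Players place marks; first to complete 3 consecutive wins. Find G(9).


Treblecross: place X on empty cells; 3-in-a-row wins.
Playing within two cells of an existing X lets the opponent win at once, so sensible play treats the cells i-2..i+2 around each X as dead. The player left with no safe cell loses, so this is a normal-play take-away game on strips of safe cells.
Placing X at cell i (0-indexed) of a strip of k safe cells leaves independent strips of sizes max(0, i-2) and max(0, k-i-3). Hence G(k) = mex{ G(max(0,i-2)) XOR G(max(0,k-i-3)) : 0 <= i < k }, with G(0) = 0.
G(1): splits (0,0):0^0=0 -> mex({0}) = 1
G(2): splits (0,0):0^0=0 -> mex({0}) = 1
G(3): splits (0,0):0^0=0 -> mex({0}) = 1
G(4): splits (0,1):0^1=1 (0,0):0^0=0 -> mex({0, 1}) = 2
G(5): splits (0,2):0^1=1 (0,1):0^1=1 (0,0):0^0=0 -> mex({0, 1}) = 2
G(6) = mex({1}) = 0
G(7) = mex({0, 1, 2}) = 3
G(8) = mex({0, 1, 2}) = 3
G(9) = mex({0, 2}) = 1
Therefore G(9) = 1.

1


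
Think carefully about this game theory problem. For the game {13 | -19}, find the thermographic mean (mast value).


Game = {13 | -19}, a switch {a | b} with numbers a > b.
Its thermograph has left wall a - t and right wall b + t, which meet at t = (a - b)/2, where both equal (a + b)/2. So the mast (mean value) is at (a + b)/2.
Mean = (13 + (-19))/2 = -6/2 = -3

-3


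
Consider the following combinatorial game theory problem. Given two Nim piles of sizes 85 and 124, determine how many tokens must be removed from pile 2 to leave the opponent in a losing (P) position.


Piles: 85 and 124
Current XOR: 85 XOR 124 = 41 (non-zero, so this is an N-position).
To make the XOR zero, we need to find a move that balances the piles.
For pile 2 (size 124): target = 124 XOR 41 = 85
We reduce pile 2 from 124 to 85.
Tokens removed: 124 - 85 = 39
Verification: 85 XOR 85 = 0

39


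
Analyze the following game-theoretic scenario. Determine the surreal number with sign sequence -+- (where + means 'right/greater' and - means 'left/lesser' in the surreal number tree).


Sign expansion: -+-
Rule: track bounds (lo, hi), initially (-inf, +inf). On '+', the current value becomes lo and we move to the simplest number in (value, hi): value + 1 if hi = +inf, otherwise the midpoint (value + hi)/2. On '-', the current value becomes hi and we move to value - 1 if lo = -inf, otherwise the midpoint (lo + value)/2.
Start at 0.
Step 1: sign = -, move left. Bounds: (-inf, 0). Value = -1
Step 2: sign = +, move right. Bounds: (-1, 0). Value = -1/2
Step 3: sign = -, move left. Bounds: (-1, -1/2). Value = -3/4
The surreal number with sign expansion -+- is -3/4.

-3/4


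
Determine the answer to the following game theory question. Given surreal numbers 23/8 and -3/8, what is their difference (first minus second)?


x = 23/8, y = -3/8
Converting to common denominator: 8
x = 23/8, y = -3/8
x - y = 23/8 - -3/8 = 13/4

13/4


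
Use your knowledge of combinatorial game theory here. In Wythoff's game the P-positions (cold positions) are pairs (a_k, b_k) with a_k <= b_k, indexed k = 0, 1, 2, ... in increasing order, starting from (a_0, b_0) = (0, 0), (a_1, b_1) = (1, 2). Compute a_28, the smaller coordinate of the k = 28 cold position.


By Wythoff's theorem, a_k = floor(k * phi) and b_k = floor(k * phi^2) = a_k + k, where phi = (1 + sqrt(5))/2 is the golden ratio.
phi = (1 + sqrt(5))/2 = 1.618034
k = 28
k * phi = 28 * 1.618034 = 45.304952
a_28 = floor(k * phi) = 45

45


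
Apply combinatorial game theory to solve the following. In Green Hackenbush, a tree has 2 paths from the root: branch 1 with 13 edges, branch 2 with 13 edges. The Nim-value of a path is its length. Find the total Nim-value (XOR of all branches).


The tree has 2 branches from the ground vertex.
In Green Hackenbush, the Nim-value of a simple path of length k is k.
Branch 1: length 13, Nim-value = 13
Branch 2: length 13, Nim-value = 13
Total Nim-value = XOR of all branch values:
0 XOR 13 = 13
13 XOR 13 = 0
Nim-value of the tree = 0

0


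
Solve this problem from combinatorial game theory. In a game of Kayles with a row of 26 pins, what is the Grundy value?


Kayles: a move removes 1 or 2 adjacent pins from a contiguous row.
Removing pins from a row of k leaves two independent rows (a, b) with a + b = k - 1 (one pin) or a + b = k - 2 (two pins); an end removal gives a = 0.
By Sprague-Grundy, G(k) = mex{ G(a) XOR G(b) } over all these splits. G(0) = 0.
G(1): splits (0,0):0^0=0 -> mex({0}) = 1
G(2): splits (0,1):0^1=1 (0,0):0^0=0 -> mex({0, 1}) = 2
G(3): splits (0,2):0^2=2 (1,1):1^1=0 (0,1):0^1=1 -> mex({0, 1, 2}) = 3
G(4): splits (0,3):0^3=3 (1,2):1^2=3 (0,2):0^2=2 (1,1):1^1=0 -> mex({0, 2, 3}) = 1
G(5): splits (0,4):0^1=1 (1,3):1^3=2 (2,2):2^2=0 (0,3):0^3=3 (1,2):1^2=3 -> mex({0, 1, 2, 3}) = 4
G(6) = mex({0, 1, 2, 4}) = 3
G(7) = mex({0, 1, 3, 4, 5}) = 2
G(8) = mex({0, 2, 3, 5, 6}) = 1
G(9) = mex({0, 1, 2, 3, 6, 7}) = 4
G(10) = mex({0, 1, 3, 4, 5, 7}) = 2
G(11) = mex({0, 1, 2, 3, 4, 5}) = 6
G(12) = mex({0, 1, 2, 3, 5, 6, 7}) = 4
G(13) = mex({0, 2, 3, 4, 6, 7}) = 1
G(14) = mex({0, 1, 4, 5, 6, 7}) = 2
G(15) = mex({0, 1, 2, 3, 4, 5, 6}) = 7
G(16) = mex({0, 2, 3, 5, 6, 7}) = 1
G(17) = mex({0, 1, 2, 3, 5, 6, 7}) = 4
G(18) = mex({0, 1, 2, 4, 5, 6}) = 3
G(19) = mex({0, 1, 3, 4, 5, 7}) = 2
G(20) = mex({0, 2, 3, 4, 5, 6, 7}) = 1
G(21) = mex({0, 1, 2, 3, 5, 6, 7}) = 4
G(22) = mex({0, 1, 2, 3, 4, 5, 7}) = 6
G(23) = mex({0, 1, 2, 3, 4, 5, 6}) = 7
G(24) = mex({0, 1, 2, 3, 5, 6, 7}) = 4
G(25) = mex({0, 2, 3, 4, 6, 7}) = 1
G(26) = mex({0, 1, 3, 4, 5, 6, 7}) = 2
Therefore G(26) = 2.

2


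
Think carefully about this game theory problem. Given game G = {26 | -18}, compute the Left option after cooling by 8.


Original game: {26 | -18} (a switch {a | b} with a > b).
Cooling by t (for t below the temperature (a - b)/2 = 22) taxes each move by t: {a | b} cooled by t is {a - t | b + t}.
Cooling amount: t = 8
Cooled Left option: 26 - 8 = 18
Cooled Right option: -18 + 8 = -10
Cooled game: {18 | -10}
Left option = 18

18


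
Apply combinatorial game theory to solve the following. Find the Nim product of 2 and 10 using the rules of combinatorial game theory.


Nim multiplication is bilinear over XOR: (u XOR v) * w = (u*w) XOR (v*w).
So we split each operand into its bit components and XOR the pairwise Nim products.
2 = 2 (as XOR of powers of 2).
10 = 2 + 8 (as XOR of powers of 2).
Using the standard Nim-product table on single bits:
  2*2 = 3,   2*4 = 8,   2*8 = 12,
  4*4 = 6,   4*8 = 11,  8*8 = 13,
and  1*x = x (identity), k*l = l*k (commutative).
Pairwise Nim products:
  2 * 2 = 3
  2 * 8 = 12
XOR them: 3 XOR 12 = 15.
Result: 2 * 10 = 15 (in Nim).

15


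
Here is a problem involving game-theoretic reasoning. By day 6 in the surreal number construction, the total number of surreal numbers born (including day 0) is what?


Day 0: {|} = 0 is born. Count = 1.
Day n: the number of surreal numbers born by day n is 2^(n+1) - 1.
By day 0: 2^1 - 1 = 1
By day 1: 2^2 - 1 = 3
By day 2: 2^3 - 1 = 7
By day 3: 2^4 - 1 = 15
By day 4: 2^5 - 1 = 31
By day 5: 2^6 - 1 = 63
By day 6: 2^7 - 1 = 127
By day 6: 127 surreal numbers.

127


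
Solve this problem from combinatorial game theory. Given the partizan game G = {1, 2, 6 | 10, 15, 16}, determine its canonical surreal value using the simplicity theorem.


Left options: {1, 2, 6}, max = 6
Right options: {10, 15, 16}, min = 10
All options are numbers and max(Left) < min(Right), so by the simplicity theorem the value is the simplest (earliest-born) number strictly between 6 and 10.
Integers 7 through 9 all lie strictly between 6 and 10.
Among integers, the simplest (lowest birthday = smallest |n|; 0 is born on day 0, +-n on day n) is 7.
No non-integer in the interval can be simpler: if x is a non-integer in the interval, then floor(x) or ceil(x) also lies in the interval (the interval contains an integer), and both are proper prefixes of x's sign expansion, i.e. born earlier. So the game value is 7.
Game value = 7

7


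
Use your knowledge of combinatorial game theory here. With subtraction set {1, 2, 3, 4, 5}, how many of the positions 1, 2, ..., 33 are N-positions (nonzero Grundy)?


Subtraction set S = {1, 2, 3, 4, 5}, so G(n) = n mod 6.
G(n) = 0 when n is a multiple of 6.
Multiples of 6 in [1, 33]: 5
N-positions (nonzero Grundy) = 33 - 5 = 28

28


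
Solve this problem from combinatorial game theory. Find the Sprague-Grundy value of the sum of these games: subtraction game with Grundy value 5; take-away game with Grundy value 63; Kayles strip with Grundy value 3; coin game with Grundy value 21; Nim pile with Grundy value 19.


By the Sprague-Grundy theorem, the Grundy value of a sum of games is the XOR of individual Grundy values.
subtraction game: Grundy value = 5. Running XOR: 0 XOR 5 = 5
take-away game: Grundy value = 63. Running XOR: 5 XOR 63 = 58
Kayles strip: Grundy value = 3. Running XOR: 58 XOR 3 = 57
coin game: Grundy value = 21. Running XOR: 57 XOR 21 = 44
Nim pile: Grundy value = 19. Running XOR: 44 XOR 19 = 63
The combined Grundy value is 63.

63


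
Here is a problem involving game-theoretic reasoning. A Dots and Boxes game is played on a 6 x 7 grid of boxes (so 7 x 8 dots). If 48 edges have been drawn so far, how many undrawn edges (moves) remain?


Grid: 6 x 7 boxes, i.e. 7 rows and 8 columns of dots.
Horizontal edges: (rows + 1) * cols = 7 * 7 = 49
Vertical edges: rows * (cols + 1) = 6 * 8 = 48
Total edges: 49 + 48 = 97
Edges drawn: 48
Remaining: 97 - 48 = 49

49
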